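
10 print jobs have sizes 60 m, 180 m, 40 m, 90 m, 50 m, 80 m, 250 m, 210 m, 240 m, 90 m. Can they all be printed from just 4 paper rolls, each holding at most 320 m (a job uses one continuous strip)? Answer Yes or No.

No

Total = 1290 m; ⌈1290/320⌉ = 5.
At least 5 paper rolls are required, but only 4 are allowed.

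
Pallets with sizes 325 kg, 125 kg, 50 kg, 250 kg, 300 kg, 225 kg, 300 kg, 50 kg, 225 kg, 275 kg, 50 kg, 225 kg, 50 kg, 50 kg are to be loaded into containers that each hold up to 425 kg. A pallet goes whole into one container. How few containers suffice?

8

Total = 325 + 300 + 300 + 275 + 250 + 225 + 225 + 225 + 125 + 50 + 50 + 50 + 50 + 50 = 2500 kg.
Lower bound: ⌈2500/425⌉ = 6 containers.
Also, 8 pallets each exceed 425/2 kg, and no two of those can share a container, so at least 8 containers are needed.
A packing using 8 containers:
  container 1: 325 + 50 + 50 = 425
  container 2: 300 + 125 = 425
  container 3: 300 + 50 + 50 = 400
  container 4: 275 + 50 = 325
  container 5: 250 = 250
  container 6: 225 = 225
  container 7: 225 = 225
  container 8: 225 = 225
This matches the lower bound, so 8 is optimal.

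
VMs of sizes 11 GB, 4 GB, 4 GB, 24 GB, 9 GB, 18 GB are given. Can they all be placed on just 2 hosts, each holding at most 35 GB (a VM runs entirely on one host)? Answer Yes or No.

A valid assignment using 2 hosts:
  host 1: 24 + 11 = 35
  host 2: 18 + 9 + 4 + 4 = 35
Every load is within 35 GB, so 2 hosts suffice.

Yes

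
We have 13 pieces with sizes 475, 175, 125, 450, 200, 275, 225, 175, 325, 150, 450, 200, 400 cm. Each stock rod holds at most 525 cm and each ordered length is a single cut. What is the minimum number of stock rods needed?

8

Total = 475 + 450 + 450 + 400 + 325 + 275 + 225 + 200 + 200 + 175 + 175 + 150 + 125 = 3625 cm.
Lower bound: ⌈3625/525⌉ = 7 stock rods.
A packing using 8 stock rods:
  stock rod 1: 475 = 475
  stock rod 2: 450 = 450
  stock rod 3: 450 = 450
  stock rod 4: 400 + 125 = 525
  stock rod 5: 325 + 200 = 525
  stock rod 6: 275 + 225 = 500
  stock rod 7: 200 + 175 + 150 = 525
  stock rod 8: 175 = 175
No arrangement into 7 stock rods stays within capacity, so 8 is optimal.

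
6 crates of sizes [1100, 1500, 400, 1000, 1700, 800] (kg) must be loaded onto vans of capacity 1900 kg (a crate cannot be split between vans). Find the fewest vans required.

4

Total = 1700 + 1500 + 1100 + 1000 + 800 + 400 = 6500 kg.
Lower bound: ⌈6500/1900⌉ = 4 vans.
A packing using 4 vans:
  van 1: 1700 = 1700
  van 2: 1500 + 400 = 1900
  van 3: 1100 + 800 = 1900
  van 4: 1000 = 1000
This matches the lower bound, so 4 is optimal.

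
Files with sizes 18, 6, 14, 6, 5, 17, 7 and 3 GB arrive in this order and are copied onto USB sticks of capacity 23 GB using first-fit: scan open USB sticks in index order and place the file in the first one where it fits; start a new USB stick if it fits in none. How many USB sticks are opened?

4

  18 → USB stick 1 (new)  [load 18/23]
  6 → USB stick 2 (new)  [load 6/23]
  14 → USB stick 2  [load 20/23]
  6 → USB stick 3 (new)  [load 6/23]
  5 → USB stick 1  [load 23/23]
  17 → USB stick 3  [load 23/23]
  7 → USB stick 4 (new)  [load 7/23]
  3 → USB stick 2  [load 23/23]
4 USB sticks opened.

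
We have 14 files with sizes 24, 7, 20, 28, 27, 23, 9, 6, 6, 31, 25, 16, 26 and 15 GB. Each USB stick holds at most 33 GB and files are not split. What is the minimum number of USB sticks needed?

9

Total = 31 + 28 + 27 + 26 + 25 + 24 + 23 + 20 + 16 + 15 + 9 + 7 + 6 + 6 = 263 GB.
Lower bound: ⌈263/33⌉ = 8 USB sticks.
A packing using 9 USB sticks:
  USB stick 1: 31 = 31
  USB stick 2: 28 = 28
  USB stick 3: 27 + 6 = 33
  USB stick 4: 26 + 7 = 33
  USB stick 5: 25 + 6 = 31
  USB stick 6: 24 + 9 = 33
  USB stick 7: 23 = 23
  USB stick 8: 20 = 20
  USB stick 9: 16 + 15 = 31
No arrangement into 8 USB sticks stays within capacity, so 9 is optimal.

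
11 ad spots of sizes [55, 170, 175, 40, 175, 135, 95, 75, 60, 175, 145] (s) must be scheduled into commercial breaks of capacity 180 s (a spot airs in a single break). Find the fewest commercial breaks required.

8

Total = 175 + 175 + 175 + 170 + 145 + 135 + 95 + 75 + 60 + 55 + 40 = 1300 s.
Lower bound: ⌈1300/180⌉ = 8 commercial breaks.
A packing using 8 commercial breaks:
  break 1: 175 = 175
  break 2: 175 = 175
  break 3: 175 = 175
  break 4: 170 = 170
  break 5: 145 = 145
  break 6: 135 + 40 = 175
  break 7: 95 + 75 = 170
  break 8: 60 + 55 = 115
This matches the lower bound, so 8 is optimal.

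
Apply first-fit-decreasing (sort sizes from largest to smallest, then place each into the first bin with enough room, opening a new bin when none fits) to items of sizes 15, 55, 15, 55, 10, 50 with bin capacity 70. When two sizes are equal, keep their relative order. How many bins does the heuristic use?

Sorted descending: 55, 55, 50, 15, 15, 10.
  55 → bin 1 (new)  [load 55/70]
  55 → bin 2 (new)  [load 55/70]
  50 → bin 3 (new)  [load 50/70]
  15 → bin 1  [load 70/70]
  15 → bin 2  [load 70/70]
  10 → bin 3  [load 60/70]
3 bins opened.

3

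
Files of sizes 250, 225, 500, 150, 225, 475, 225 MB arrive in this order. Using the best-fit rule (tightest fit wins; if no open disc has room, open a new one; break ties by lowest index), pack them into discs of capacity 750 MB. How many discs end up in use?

  250 → disc 1 (new)  [load 250/750]
  225 → disc 1  [load 475/750]
  500 → disc 2 (new)  [load 500/750]
  150 → disc 2  [load 650/750]
  225 → disc 1  [load 700/750]
  475 → disc 3 (new)  [load 475/750]
  225 → disc 3  [load 700/750]
3 discs opened.

3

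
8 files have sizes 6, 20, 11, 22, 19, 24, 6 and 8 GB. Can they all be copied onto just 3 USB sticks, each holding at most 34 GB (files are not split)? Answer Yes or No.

No

Total = 116 GB; ⌈116/34⌉ = 4.
At least 4 USB sticks are required, but only 3 are allowed.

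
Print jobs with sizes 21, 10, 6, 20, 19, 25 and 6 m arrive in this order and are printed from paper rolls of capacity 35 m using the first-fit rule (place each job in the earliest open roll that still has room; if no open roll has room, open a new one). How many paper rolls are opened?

  21 → roll 1 (new)  [load 21/35]
  10 → roll 1  [load 31/35]
  6 → roll 2 (new)  [load 6/35]
  20 → roll 2  [load 26/35]
  19 → roll 3 (new)  [load 19/35]
  25 → roll 4 (new)  [load 25/35]
  6 → roll 2  [load 32/35]
4 paper rolls opened.

4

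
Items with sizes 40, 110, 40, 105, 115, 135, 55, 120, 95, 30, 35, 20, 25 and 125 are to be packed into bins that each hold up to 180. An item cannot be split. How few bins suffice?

Total = 135 + 125 + 120 + 115 + 110 + 105 + 95 + 55 + 40 + 40 + 35 + 30 + 25 + 20 = 1050.
Lower bound: ⌈1050/180⌉ = 6 bins.
Also, 7 items each exceed 90, and no two of those can share a bin, so at least 7 bins are needed.
A packing using 7 bins:
  bin 1: 135 + 40 = 175
  bin 2: 125 + 55 = 180
  bin 3: 120 + 40 + 20 = 180
  bin 4: 115 + 35 + 30 = 180
  bin 5: 110 + 25 = 135
  bin 6: 105 = 105
  bin 7: 95 = 95
This matches the lower bound, so 7 is optimal.

7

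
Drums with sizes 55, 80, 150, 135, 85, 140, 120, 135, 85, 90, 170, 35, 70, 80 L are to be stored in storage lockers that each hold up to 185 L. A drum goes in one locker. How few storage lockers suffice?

Total = 170 + 150 + 140 + 135 + 135 + 120 + 90 + 85 + 85 + 80 + 80 + 70 + 55 + 35 = 1430 L.
Lower bound: ⌈1430/185⌉ = 8 storage lockers.
A packing using 9 storage lockers:
  locker 1: 170 = 170
  locker 2: 150 + 35 = 185
  locker 3: 140 = 140
  locker 4: 135 = 135
  locker 5: 135 = 135
  locker 6: 120 + 55 = 175
  locker 7: 90 + 85 = 175
  locker 8: 85 + 80 = 165
  locker 9: 80 + 70 = 150
No arrangement into 8 storage lockers stays within capacity, so 9 is optimal.

9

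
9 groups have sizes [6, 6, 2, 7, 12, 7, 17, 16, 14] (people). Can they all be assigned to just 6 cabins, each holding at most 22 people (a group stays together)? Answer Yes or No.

Yes

A valid assignment using 5 cabins:
  cabin 1: 17 + 2 = 19
  cabin 2: 16 + 6 = 22
  cabin 3: 14 + 7 = 21
  cabin 4: 12 + 7 = 19
  cabin 5: 6 = 6
That uses only 5 ≤ 6, so 6 cabins are enough.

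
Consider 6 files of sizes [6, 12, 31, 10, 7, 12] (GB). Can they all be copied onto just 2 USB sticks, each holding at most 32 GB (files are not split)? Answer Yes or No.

No

Total = 78 GB; ⌈78/32⌉ = 3.
At least 3 USB sticks are required, but only 2 are allowed.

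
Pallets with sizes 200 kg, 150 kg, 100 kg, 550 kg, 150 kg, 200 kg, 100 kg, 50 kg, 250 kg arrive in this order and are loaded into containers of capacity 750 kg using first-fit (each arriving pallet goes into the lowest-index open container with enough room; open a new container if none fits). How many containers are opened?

3

  200 → container 1 (new)  [load 200/750]
  150 → container 1  [load 350/750]
  100 → container 1  [load 450/750]
  550 → container 2 (new)  [load 550/750]
  150 → container 1  [load 600/750]
  200 → container 2  [load 750/750]
  100 → container 1  [load 700/750]
  50 → container 1  [load 750/750]
  250 → container 3 (new)  [load 250/750]
3 containers opened.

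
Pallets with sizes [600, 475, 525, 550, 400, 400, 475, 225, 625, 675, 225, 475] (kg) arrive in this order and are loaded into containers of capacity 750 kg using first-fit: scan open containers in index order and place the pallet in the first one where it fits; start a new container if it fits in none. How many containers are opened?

10

  600 → container 1 (new)  [load 600/750]
  475 → container 2 (new)  [load 475/750]
  525 → container 3 (new)  [load 525/750]
  550 → container 4 (new)  [load 550/750]
  400 → container 5 (new)  [load 400/750]
  400 → container 6 (new)  [load 400/750]
  475 → container 7 (new)  [load 475/750]
  225 → container 2  [load 700/750]
  625 → container 8 (new)  [load 625/750]
  675 → container 9 (new)  [load 675/750]
  225 → container 3  [load 750/750]
  475 → container 10 (new)  [load 475/750]
10 containers opened.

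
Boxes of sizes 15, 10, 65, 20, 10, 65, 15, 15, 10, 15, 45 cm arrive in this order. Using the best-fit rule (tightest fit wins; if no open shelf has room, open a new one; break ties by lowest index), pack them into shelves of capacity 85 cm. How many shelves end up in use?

  15 → shelf 1 (new)  [load 15/85]
  10 → shelf 1  [load 25/85]
  65 → shelf 2 (new)  [load 65/85]
  20 → shelf 2  [load 85/85]
  10 → shelf 1  [load 35/85]
  65 → shelf 3 (new)  [load 65/85]
  15 → shelf 3  [load 80/85]
  15 → shelf 1  [load 50/85]
  10 → shelf 1  [load 60/85]
  15 → shelf 1  [load 75/85]
  45 → shelf 4 (new)  [load 45/85]
4 shelves opened.

4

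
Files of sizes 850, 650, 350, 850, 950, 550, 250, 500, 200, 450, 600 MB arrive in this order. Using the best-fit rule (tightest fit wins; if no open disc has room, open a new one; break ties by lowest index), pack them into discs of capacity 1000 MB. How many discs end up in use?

7

  850 → disc 1 (new)  [load 850/1000]
  650 → disc 2 (new)  [load 650/1000]
  350 → disc 2  [load 1000/1000]
  850 → disc 3 (new)  [load 850/1000]
  950 → disc 4 (new)  [load 950/1000]
  550 → disc 5 (new)  [load 550/1000]
  250 → disc 5  [load 800/1000]
  500 → disc 6 (new)  [load 500/1000]
  200 → disc 5  [load 1000/1000]
  450 → disc 6  [load 950/1000]
  600 → disc 7 (new)  [load 600/1000]
7 discs opened.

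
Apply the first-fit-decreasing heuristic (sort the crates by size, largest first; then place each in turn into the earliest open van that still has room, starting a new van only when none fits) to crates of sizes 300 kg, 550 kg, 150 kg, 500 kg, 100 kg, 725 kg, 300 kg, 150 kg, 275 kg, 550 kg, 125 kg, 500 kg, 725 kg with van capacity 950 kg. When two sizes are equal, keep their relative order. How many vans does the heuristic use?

6

Sorted descending: 725, 725, 550, 550, 500, 500, 300, 300, 275, 150, 150, 125, 100.
  725 → van 1 (new)  [load 725/950]
  725 → van 2 (new)  [load 725/950]
  550 → van 3 (new)  [load 550/950]
  550 → van 4 (new)  [load 550/950]
  500 → van 5 (new)  [load 500/950]
  500 → van 6 (new)  [load 500/950]
  300 → van 3  [load 850/950]
  300 → van 4  [load 850/950]
  275 → van 5  [load 775/950]
  150 → van 1  [load 875/950]
  150 → van 2  [load 875/950]
  125 → van 5  [load 900/950]
  100 → van 3  [load 950/950]
6 vans opened.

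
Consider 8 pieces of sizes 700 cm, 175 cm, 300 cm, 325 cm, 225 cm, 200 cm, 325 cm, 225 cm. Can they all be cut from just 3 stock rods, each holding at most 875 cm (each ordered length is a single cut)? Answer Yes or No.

A valid assignment using 3 stock rods:
  stock rod 1: 700 + 175 = 875
  stock rod 2: 325 + 325 + 225 = 875
  stock rod 3: 300 + 225 + 200 = 725
Every load is within 875 cm, so 3 stock rods suffice.

Yes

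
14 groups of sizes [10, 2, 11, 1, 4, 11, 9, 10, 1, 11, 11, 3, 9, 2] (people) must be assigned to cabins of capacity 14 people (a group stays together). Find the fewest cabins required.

Total = 11 + 11 + 11 + 11 + 10 + 10 + 9 + 9 + 4 + 3 + 2 + 2 + 1 + 1 = 95 people.
Lower bound: ⌈95/14⌉ = 7 cabins.
Also, 8 groups each exceed 7 people, and no two of those can share a cabin, so at least 8 cabins are needed.
A packing using 8 cabins:
  cabin 1: 11 + 3 = 14
  cabin 2: 11 + 2 + 1 = 14
  cabin 3: 11 + 2 + 1 = 14
  cabin 4: 11 = 11
  cabin 5: 10 + 4 = 14
  cabin 6: 10 = 10
  cabin 7: 9 = 9
  cabin 8: 9 = 9
This matches the lower bound, so 8 is optimal.

8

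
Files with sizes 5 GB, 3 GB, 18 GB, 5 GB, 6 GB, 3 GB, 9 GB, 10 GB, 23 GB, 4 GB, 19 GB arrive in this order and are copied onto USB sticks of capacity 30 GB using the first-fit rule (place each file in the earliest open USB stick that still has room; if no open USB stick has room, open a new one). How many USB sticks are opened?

  5 → USB stick 1 (new)  [load 5/30]
  3 → USB stick 1  [load 8/30]
  18 → USB stick 1  [load 26/30]
  5 → USB stick 2 (new)  [load 5/30]
  6 → USB stick 2  [load 11/30]
  3 → USB stick 1  [load 29/30]
  9 → USB stick 2  [load 20/30]
  10 → USB stick 2  [load 30/30]
  23 → USB stick 3 (new)  [load 23/30]
  4 → USB stick 3  [load 27/30]
  19 → USB stick 4 (new)  [load 19/30]
4 USB sticks opened.

4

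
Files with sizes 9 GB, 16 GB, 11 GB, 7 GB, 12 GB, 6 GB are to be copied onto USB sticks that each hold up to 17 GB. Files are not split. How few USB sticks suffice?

Total = 16 + 12 + 11 + 9 + 7 + 6 = 61 GB.
Lower bound: ⌈61/17⌉ = 4 USB sticks.
A packing using 4 USB sticks:
  USB stick 1: 16 = 16
  USB stick 2: 12 = 12
  USB stick 3: 11 + 6 = 17
  USB stick 4: 9 + 7 = 16
This matches the lower bound, so 4 is optimal.

4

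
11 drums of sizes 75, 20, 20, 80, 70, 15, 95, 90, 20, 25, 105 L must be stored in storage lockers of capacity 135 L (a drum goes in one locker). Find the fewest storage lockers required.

Total = 105 + 95 + 90 + 80 + 75 + 70 + 25 + 20 + 20 + 20 + 15 = 615 L.
Lower bound: ⌈615/135⌉ = 5 storage lockers.
Also, 6 drums each exceed 135/2 L, and no two of those can share a locker, so at least 6 storage lockers are needed.
A packing using 6 storage lockers:
  locker 1: 105 + 25 = 130
  locker 2: 95 + 20 + 20 = 135
  locker 3: 90 + 20 + 15 = 125
  locker 4: 80 = 80
  locker 5: 75 = 75
  locker 6: 70 = 70
This matches the lower bound, so 6 is optimal.

6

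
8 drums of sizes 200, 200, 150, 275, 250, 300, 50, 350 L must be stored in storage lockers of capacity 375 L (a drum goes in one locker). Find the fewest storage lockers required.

6

Total = 350 + 300 + 275 + 250 + 200 + 200 + 150 + 50 = 1775 L.
Lower bound: ⌈1775/375⌉ = 5 storage lockers.
Also, 6 drums each exceed 375/2 L, and no two of those can share a locker, so at least 6 storage lockers are needed.
A packing using 6 storage lockers:
  locker 1: 350 = 350
  locker 2: 300 + 50 = 350
  locker 3: 275 = 275
  locker 4: 250 = 250
  locker 5: 200 + 150 = 350
  locker 6: 200 = 200
This matches the lower bound, so 6 is optimal.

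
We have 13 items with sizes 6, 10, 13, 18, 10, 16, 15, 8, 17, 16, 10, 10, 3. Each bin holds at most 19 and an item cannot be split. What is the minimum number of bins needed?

10

Total = 18 + 17 + 16 + 16 + 15 + 13 + 10 + 10 + 10 + 10 + 8 + 6 + 3 = 152.
Lower bound: ⌈152/19⌉ = 8 bins.
Also, 10 items each exceed 19/2, and no two of those can share a bin, so at least 10 bins are needed.
A packing using 10 bins:
  bin 1: 18 = 18
  bin 2: 17 = 17
  bin 3: 16 + 3 = 19
  bin 4: 16 = 16
  bin 5: 15 = 15
  bin 6: 13 + 6 = 19
  bin 7: 10 + 8 = 18
  bin 8: 10 = 10
  bin 9: 10 = 10
  bin 10: 10 = 10
This matches the lower bound, so 10 is optimal.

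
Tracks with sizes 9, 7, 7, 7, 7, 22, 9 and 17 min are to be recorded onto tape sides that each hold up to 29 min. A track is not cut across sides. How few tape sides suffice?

Total = 22 + 17 + 9 + 9 + 7 + 7 + 7 + 7 = 85 min.
Lower bound: ⌈85/29⌉ = 3 tape sides.
A packing using 4 tape sides:
  side 1: 22 + 7 = 29
  side 2: 17 + 9 = 26
  side 3: 9 + 7 + 7 = 23
  side 4: 7 = 7
No arrangement into 3 tape sides stays within capacity, so 4 is optimal.

4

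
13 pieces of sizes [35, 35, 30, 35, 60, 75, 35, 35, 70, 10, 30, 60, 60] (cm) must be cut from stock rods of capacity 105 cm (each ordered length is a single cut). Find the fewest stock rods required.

Total = 75 + 70 + 60 + 60 + 60 + 35 + 35 + 35 + 35 + 35 + 30 + 30 + 10 = 570 cm.
Lower bound: ⌈570/105⌉ = 6 stock rods.
A packing using 6 stock rods:
  stock rod 1: 75 + 30 = 105
  stock rod 2: 70 + 35 = 105
  stock rod 3: 60 + 35 + 10 = 105
  stock rod 4: 60 + 35 = 95
  stock rod 5: 60 + 35 = 95
  stock rod 6: 35 + 30 = 65
This matches the lower bound, so 6 is optimal.

6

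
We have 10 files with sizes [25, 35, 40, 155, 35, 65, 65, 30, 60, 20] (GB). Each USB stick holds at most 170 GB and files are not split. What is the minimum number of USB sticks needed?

Total = 155 + 65 + 65 + 60 + 40 + 35 + 35 + 30 + 25 + 20 = 530 GB.
Lower bound: ⌈530/170⌉ = 4 USB sticks.
A packing using 4 USB sticks:
  USB stick 1: 155 = 155
  USB stick 2: 65 + 65 + 40 = 170
  USB stick 3: 60 + 35 + 35 + 30 = 160
  USB stick 4: 25 + 20 = 45
This matches the lower bound, so 4 is optimal.

4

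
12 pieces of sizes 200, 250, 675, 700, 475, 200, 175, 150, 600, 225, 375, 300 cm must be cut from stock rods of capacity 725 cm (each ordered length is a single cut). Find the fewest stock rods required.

Total = 700 + 675 + 600 + 475 + 375 + 300 + 250 + 225 + 200 + 200 + 175 + 150 = 4325 cm.
Lower bound: ⌈4325/725⌉ = 6 stock rods.
A packing using 7 stock rods:
  stock rod 1: 700 = 700
  stock rod 2: 675 = 675
  stock rod 3: 600 = 600
  stock rod 4: 475 + 250 = 725
  stock rod 5: 375 + 300 = 675
  stock rod 6: 225 + 200 + 200 = 625
  stock rod 7: 175 + 150 = 325
No arrangement into 6 stock rods stays within capacity, so 7 is optimal.

7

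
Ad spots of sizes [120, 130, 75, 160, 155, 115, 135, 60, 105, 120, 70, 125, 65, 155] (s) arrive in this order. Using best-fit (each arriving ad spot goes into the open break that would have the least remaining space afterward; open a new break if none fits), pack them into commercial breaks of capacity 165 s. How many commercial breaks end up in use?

  120 → break 1 (new)  [load 120/165]
  130 → break 2 (new)  [load 130/165]
  75 → break 3 (new)  [load 75/165]
  160 → break 4 (new)  [load 160/165]
  155 → break 5 (new)  [load 155/165]
  115 → break 6 (new)  [load 115/165]
  135 → break 7 (new)  [load 135/165]
  60 → break 3  [load 135/165]
  105 → break 8 (new)  [load 105/165]
  120 → break 9 (new)  [load 120/165]
  70 → break 10 (new)  [load 70/165]
  125 → break 11 (new)  [load 125/165]
  65 → break 10  [load 135/165]
  155 → break 12 (new)  [load 155/165]
12 commercial breaks opened.

12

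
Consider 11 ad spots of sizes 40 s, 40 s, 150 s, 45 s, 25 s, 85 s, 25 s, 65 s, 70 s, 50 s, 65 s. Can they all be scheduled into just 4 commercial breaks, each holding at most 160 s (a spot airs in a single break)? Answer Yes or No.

No

Total = 660 s; ⌈660/160⌉ = 5.
At least 5 commercial breaks are required, but only 4 are allowed.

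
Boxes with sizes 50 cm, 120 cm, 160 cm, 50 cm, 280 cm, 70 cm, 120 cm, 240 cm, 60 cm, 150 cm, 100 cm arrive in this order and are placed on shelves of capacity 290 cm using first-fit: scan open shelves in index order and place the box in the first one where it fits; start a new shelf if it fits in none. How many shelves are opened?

6

  50 → shelf 1 (new)  [load 50/290]
  120 → shelf 1  [load 170/290]
  160 → shelf 2 (new)  [load 160/290]
  50 → shelf 1  [load 220/290]
  280 → shelf 3 (new)  [load 280/290]
  70 → shelf 1  [load 290/290]
  120 → shelf 2  [load 280/290]
  240 → shelf 4 (new)  [load 240/290]
  60 → shelf 5 (new)  [load 60/290]
  150 → shelf 5  [load 210/290]
  100 → shelf 6 (new)  [load 100/290]
6 shelves opened.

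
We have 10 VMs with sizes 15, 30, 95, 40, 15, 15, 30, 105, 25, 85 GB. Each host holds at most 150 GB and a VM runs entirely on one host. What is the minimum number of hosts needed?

Total = 105 + 95 + 85 + 40 + 30 + 30 + 25 + 15 + 15 + 15 = 455 GB.
Lower bound: ⌈455/150⌉ = 4 hosts.
A packing using 4 hosts:
  host 1: 105 + 40 = 145
  host 2: 95 + 30 + 25 = 150
  host 3: 85 + 30 + 15 + 15 = 145
  host 4: 15 = 15
This matches the lower bound, so 4 is optimal.

4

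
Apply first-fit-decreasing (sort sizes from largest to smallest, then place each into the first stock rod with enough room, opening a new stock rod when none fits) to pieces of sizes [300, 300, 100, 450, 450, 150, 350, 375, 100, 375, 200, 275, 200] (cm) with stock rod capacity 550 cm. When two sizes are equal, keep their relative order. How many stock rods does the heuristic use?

8

Sorted descending: 450, 450, 375, 375, 350, 300, 300, 275, 200, 200, 150, 100, 100.
  450 → stock rod 1 (new)  [load 450/550]
  450 → stock rod 2 (new)  [load 450/550]
  375 → stock rod 3 (new)  [load 375/550]
  375 → stock rod 4 (new)  [load 375/550]
  350 → stock rod 5 (new)  [load 350/550]
  300 → stock rod 6 (new)  [load 300/550]
  300 → stock rod 7 (new)  [load 300/550]
  275 → stock rod 8 (new)  [load 275/550]
  200 → stock rod 5  [load 550/550]
  200 → stock rod 6  [load 500/550]
  150 → stock rod 3  [load 525/550]
  100 → stock rod 1  [load 550/550]
  100 → stock rod 2  [load 550/550]
8 stock rods opened.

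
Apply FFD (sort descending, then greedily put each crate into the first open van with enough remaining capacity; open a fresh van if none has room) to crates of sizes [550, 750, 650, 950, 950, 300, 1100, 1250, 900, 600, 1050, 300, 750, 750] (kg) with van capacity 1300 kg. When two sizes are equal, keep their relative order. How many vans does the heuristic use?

10

Sorted descending: 1250, 1100, 1050, 950, 950, 900, 750, 750, 750, 650, 600, 550, 300, 300.
  1250 → van 1 (new)  [load 1250/1300]
  1100 → van 2 (new)  [load 1100/1300]
  1050 → van 3 (new)  [load 1050/1300]
  950 → van 4 (new)  [load 950/1300]
  950 → van 5 (new)  [load 950/1300]
  900 → van 6 (new)  [load 900/1300]
  750 → van 7 (new)  [load 750/1300]
  750 → van 8 (new)  [load 750/1300]
  750 → van 9 (new)  [load 750/1300]
  650 → van 10 (new)  [load 650/1300]
  600 → van 10  [load 1250/1300]
  550 → van 7  [load 1300/1300]
  300 → van 4  [load 1250/1300]
  300 → van 5  [load 1250/1300]
10 vans opened.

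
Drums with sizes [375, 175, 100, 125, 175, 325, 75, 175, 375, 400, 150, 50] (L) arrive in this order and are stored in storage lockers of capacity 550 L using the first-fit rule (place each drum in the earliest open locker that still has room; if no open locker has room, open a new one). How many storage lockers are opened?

  375 → locker 1 (new)  [load 375/550]
  175 → locker 1  [load 550/550]
  100 → locker 2 (new)  [load 100/550]
  125 → locker 2  [load 225/550]
  175 → locker 2  [load 400/550]
  325 → locker 3 (new)  [load 325/550]
  75 → locker 2  [load 475/550]
  175 → locker 3  [load 500/550]
  375 → locker 4 (new)  [load 375/550]
  400 → locker 5 (new)  [load 400/550]
  150 → locker 4  [load 525/550]
  50 → locker 2  [load 525/550]
5 storage lockers opened.

5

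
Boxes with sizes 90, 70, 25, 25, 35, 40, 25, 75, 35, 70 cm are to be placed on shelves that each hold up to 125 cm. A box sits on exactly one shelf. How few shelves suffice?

5

Total = 90 + 75 + 70 + 70 + 40 + 35 + 35 + 25 + 25 + 25 = 490 cm.
Lower bound: ⌈490/125⌉ = 4 shelves.
A packing using 5 shelves:
  shelf 1: 90 + 35 = 125
  shelf 2: 75 + 40 = 115
  shelf 3: 70 + 35 = 105
  shelf 4: 70 + 25 + 25 = 120
  shelf 5: 25 = 25
No arrangement into 4 shelves stays within capacity, so 5 is optimal.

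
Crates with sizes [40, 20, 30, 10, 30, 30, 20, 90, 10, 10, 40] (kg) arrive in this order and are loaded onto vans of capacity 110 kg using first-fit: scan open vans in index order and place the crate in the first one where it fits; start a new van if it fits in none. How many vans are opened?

4

  40 → van 1 (new)  [load 40/110]
  20 → van 1  [load 60/110]
  30 → van 1  [load 90/110]
  10 → van 1  [load 100/110]
  30 → van 2 (new)  [load 30/110]
  30 → van 2  [load 60/110]
  20 → van 2  [load 80/110]
  90 → van 3 (new)  [load 90/110]
  10 → van 1  [load 110/110]
  10 → van 2  [load 90/110]
  40 → van 4 (new)  [load 40/110]
4 vans opened.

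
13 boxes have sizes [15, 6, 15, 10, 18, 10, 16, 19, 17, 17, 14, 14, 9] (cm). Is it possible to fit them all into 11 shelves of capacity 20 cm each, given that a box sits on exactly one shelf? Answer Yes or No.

Yes

A valid assignment using 11 shelves:
  shelf 1: 19 = 19
  shelf 2: 18 = 18
  shelf 3: 17 = 17
  shelf 4: 17 = 17
  shelf 5: 16 = 16
  shelf 6: 15 = 15
  shelf 7: 15 = 15
  shelf 8: 14 + 6 = 20
  shelf 9: 14 = 14
  shelf 10: 10 + 10 = 20
  shelf 11: 9 = 9
Every load is within 20 cm, so 11 shelves suffice.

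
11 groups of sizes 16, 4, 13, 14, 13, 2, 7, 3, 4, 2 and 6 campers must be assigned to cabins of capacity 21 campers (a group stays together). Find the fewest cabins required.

Total = 16 + 14 + 13 + 13 + 7 + 6 + 4 + 4 + 3 + 2 + 2 = 84 campers.
Lower bound: ⌈84/21⌉ = 4 cabins.
A packing using 4 cabins:
  cabin 1: 16 + 3 + 2 = 21
  cabin 2: 14 + 7 = 21
  cabin 3: 13 + 6 + 2 = 21
  cabin 4: 13 + 4 + 4 = 21
This matches the lower bound, so 4 is optimal.

4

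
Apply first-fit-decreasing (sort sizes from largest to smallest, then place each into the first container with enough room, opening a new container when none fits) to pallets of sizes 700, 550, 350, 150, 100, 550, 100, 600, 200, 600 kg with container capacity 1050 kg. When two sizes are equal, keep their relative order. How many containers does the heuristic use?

Sorted descending: 700, 600, 600, 550, 550, 350, 200, 150, 100, 100.
  700 → container 1 (new)  [load 700/1050]
  600 → container 2 (new)  [load 600/1050]
  600 → container 3 (new)  [load 600/1050]
  550 → container 4 (new)  [load 550/1050]
  550 → container 5 (new)  [load 550/1050]
  350 → container 1  [load 1050/1050]
  200 → container 2  [load 800/1050]
  150 → container 2  [load 950/1050]
  100 → container 2  [load 1050/1050]
  100 → container 3  [load 700/1050]
5 containers opened.

5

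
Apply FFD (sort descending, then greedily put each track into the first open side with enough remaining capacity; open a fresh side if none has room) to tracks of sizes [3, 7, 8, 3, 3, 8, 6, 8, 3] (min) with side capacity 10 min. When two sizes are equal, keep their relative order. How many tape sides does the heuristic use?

Sorted descending: 8, 8, 8, 7, 6, 3, 3, 3, 3.
  8 → side 1 (new)  [load 8/10]
  8 → side 2 (new)  [load 8/10]
  8 → side 3 (new)  [load 8/10]
  7 → side 4 (new)  [load 7/10]
  6 → side 5 (new)  [load 6/10]
  3 → side 4  [load 10/10]
  3 → side 5  [load 9/10]
  3 → side 6 (new)  [load 3/10]
  3 → side 6  [load 6/10]
6 tape sides opened.

6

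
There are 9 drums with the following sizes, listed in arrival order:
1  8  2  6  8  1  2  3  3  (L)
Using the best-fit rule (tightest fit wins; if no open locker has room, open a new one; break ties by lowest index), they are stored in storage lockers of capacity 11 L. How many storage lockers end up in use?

  1 → locker 1 (new)  [load 1/11]
  8 → locker 1  [load 9/11]
  2 → locker 1  [load 11/11]
  6 → locker 2 (new)  [load 6/11]
  8 → locker 3 (new)  [load 8/11]
  1 → locker 3  [load 9/11]
  2 → locker 3  [load 11/11]
  3 → locker 2  [load 9/11]
  3 → locker 4 (new)  [load 3/11]
4 storage lockers opened.

4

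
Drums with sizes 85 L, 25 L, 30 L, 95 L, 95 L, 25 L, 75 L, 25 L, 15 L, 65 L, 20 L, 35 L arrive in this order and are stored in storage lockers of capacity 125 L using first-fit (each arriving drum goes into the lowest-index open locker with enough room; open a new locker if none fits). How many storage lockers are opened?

5

  85 → locker 1 (new)  [load 85/125]
  25 → locker 1  [load 110/125]
  30 → locker 2 (new)  [load 30/125]
  95 → locker 2  [load 125/125]
  95 → locker 3 (new)  [load 95/125]
  25 → locker 3  [load 120/125]
  75 → locker 4 (new)  [load 75/125]
  25 → locker 4  [load 100/125]
  15 → locker 1  [load 125/125]
  65 → locker 5 (new)  [load 65/125]
  20 → locker 4  [load 120/125]
  35 → locker 5  [load 100/125]
5 storage lockers opened.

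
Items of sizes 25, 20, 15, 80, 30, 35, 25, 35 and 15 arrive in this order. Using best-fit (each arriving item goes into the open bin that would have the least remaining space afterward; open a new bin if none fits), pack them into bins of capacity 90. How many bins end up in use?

4

  25 → bin 1 (new)  [load 25/90]
  20 → bin 1  [load 45/90]
  15 → bin 1  [load 60/90]
  80 → bin 2 (new)  [load 80/90]
  30 → bin 1  [load 90/90]
  35 → bin 3 (new)  [load 35/90]
  25 → bin 3  [load 60/90]
  35 → bin 4 (new)  [load 35/90]
  15 → bin 3  [load 75/90]
4 bins opened.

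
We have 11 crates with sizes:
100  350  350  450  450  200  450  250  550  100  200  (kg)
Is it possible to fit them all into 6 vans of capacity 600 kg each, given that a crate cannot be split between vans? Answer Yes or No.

No

Total = 3450 kg; ⌈3450/600⌉ = 6.
The bound of 6 does not rule out 6, but exhaustive search shows no assignment into 6 vans of capacity 600 kg exists — the minimum is 7.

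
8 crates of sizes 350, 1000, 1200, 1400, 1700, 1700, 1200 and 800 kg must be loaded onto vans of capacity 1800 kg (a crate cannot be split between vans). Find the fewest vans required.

6

Total = 1700 + 1700 + 1400 + 1200 + 1200 + 1000 + 800 + 350 = 9350 kg.
Lower bound: ⌈9350/1800⌉ = 6 vans.
A packing using 6 vans:
  van 1: 1700 = 1700
  van 2: 1700 = 1700
  van 3: 1400 + 350 = 1750
  van 4: 1200 = 1200
  van 5: 1200 = 1200
  van 6: 1000 + 800 = 1800
This matches the lower bound, so 6 is optimal.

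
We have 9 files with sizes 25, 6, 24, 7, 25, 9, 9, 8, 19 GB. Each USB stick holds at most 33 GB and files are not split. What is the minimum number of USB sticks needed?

5

Total = 25 + 25 + 24 + 19 + 9 + 9 + 8 + 7 + 6 = 132 GB.
Lower bound: ⌈132/33⌉ = 4 USB sticks.
A packing using 5 USB sticks:
  USB stick 1: 25 + 8 = 33
  USB stick 2: 25 + 7 = 32
  USB stick 3: 24 + 9 = 33
  USB stick 4: 19 + 9 = 28
  USB stick 5: 6 = 6
No arrangement into 4 USB sticks stays within capacity, so 5 is optimal.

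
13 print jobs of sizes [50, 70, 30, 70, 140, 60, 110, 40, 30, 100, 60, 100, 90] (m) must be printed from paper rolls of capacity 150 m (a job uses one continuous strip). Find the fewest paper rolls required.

7

Total = 140 + 110 + 100 + 100 + 90 + 70 + 70 + 60 + 60 + 50 + 40 + 30 + 30 = 950 m.
Lower bound: ⌈950/150⌉ = 7 paper rolls.
A packing using 7 paper rolls:
  roll 1: 140 = 140
  roll 2: 110 + 40 = 150
  roll 3: 100 + 50 = 150
  roll 4: 100 + 30 = 130
  roll 5: 90 + 60 = 150
  roll 6: 70 + 70 = 140
  roll 7: 60 + 30 = 90
This matches the lower bound, so 7 is optimal.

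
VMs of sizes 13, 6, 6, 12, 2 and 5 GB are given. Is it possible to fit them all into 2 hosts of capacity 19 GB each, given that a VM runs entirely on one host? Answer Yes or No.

Total = 44 GB; ⌈44/19⌉ = 3.
At least 3 hosts are required, but only 2 are allowed.

No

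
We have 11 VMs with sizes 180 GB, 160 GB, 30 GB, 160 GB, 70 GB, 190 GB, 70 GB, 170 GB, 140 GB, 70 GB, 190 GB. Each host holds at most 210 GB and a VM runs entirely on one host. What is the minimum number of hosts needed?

8

Total = 190 + 190 + 180 + 170 + 160 + 160 + 140 + 70 + 70 + 70 + 30 = 1430 GB.
Lower bound: ⌈1430/210⌉ = 7 hosts.
A packing using 8 hosts:
  host 1: 190 = 190
  host 2: 190 = 190
  host 3: 180 + 30 = 210
  host 4: 170 = 170
  host 5: 160 = 160
  host 6: 160 = 160
  host 7: 140 + 70 = 210
  host 8: 70 + 70 = 140
No arrangement into 7 hosts stays within capacity, so 8 is optimal.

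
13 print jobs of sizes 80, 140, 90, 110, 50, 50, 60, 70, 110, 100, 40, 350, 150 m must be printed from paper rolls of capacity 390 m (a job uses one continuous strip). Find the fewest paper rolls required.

4

Total = 350 + 150 + 140 + 110 + 110 + 100 + 90 + 80 + 70 + 60 + 50 + 50 + 40 = 1400 m.
Lower bound: ⌈1400/390⌉ = 4 paper rolls.
A packing using 4 paper rolls:
  roll 1: 350 + 40 = 390
  roll 2: 150 + 140 + 100 = 390
  roll 3: 110 + 110 + 90 + 80 = 390
  roll 4: 70 + 60 + 50 + 50 = 230
This matches the lower bound, so 4 is optimal.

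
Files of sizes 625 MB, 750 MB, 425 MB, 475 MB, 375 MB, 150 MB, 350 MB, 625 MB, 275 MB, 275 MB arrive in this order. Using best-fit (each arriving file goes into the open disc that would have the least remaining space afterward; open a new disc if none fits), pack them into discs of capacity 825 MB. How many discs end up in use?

  625 → disc 1 (new)  [load 625/825]
  750 → disc 2 (new)  [load 750/825]
  425 → disc 3 (new)  [load 425/825]
  475 → disc 4 (new)  [load 475/825]
  375 → disc 3  [load 800/825]
  150 → disc 1  [load 775/825]
  350 → disc 4  [load 825/825]
  625 → disc 5 (new)  [load 625/825]
  275 → disc 6 (new)  [load 275/825]
  275 → disc 6  [load 550/825]
6 discs opened.

6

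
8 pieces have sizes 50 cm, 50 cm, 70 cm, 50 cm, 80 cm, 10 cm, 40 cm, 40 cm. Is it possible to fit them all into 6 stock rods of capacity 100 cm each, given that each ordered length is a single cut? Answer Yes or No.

A valid assignment using 5 stock rods:
  stock rod 1: 80 + 10 = 90
  stock rod 2: 70 = 70
  stock rod 3: 50 + 50 = 100
  stock rod 4: 50 + 40 = 90
  stock rod 5: 40 = 40
That uses only 5 ≤ 6, so 6 stock rods are enough.

Yes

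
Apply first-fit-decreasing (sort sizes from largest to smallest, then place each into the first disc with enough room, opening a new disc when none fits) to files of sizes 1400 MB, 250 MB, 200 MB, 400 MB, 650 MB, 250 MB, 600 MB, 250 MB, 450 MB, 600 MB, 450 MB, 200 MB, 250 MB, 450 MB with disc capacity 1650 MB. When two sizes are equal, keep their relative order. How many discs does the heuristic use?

4

Sorted descending: 1400, 650, 600, 600, 450, 450, 450, 400, 250, 250, 250, 250, 200, 200.
  1400 → disc 1 (new)  [load 1400/1650]
  650 → disc 2 (new)  [load 650/1650]
  600 → disc 2  [load 1250/1650]
  600 → disc 3 (new)  [load 600/1650]
  450 → disc 3  [load 1050/1650]
  450 → disc 3  [load 1500/1650]
  450 → disc 4 (new)  [load 450/1650]
  400 → disc 2  [load 1650/1650]
  250 → disc 1  [load 1650/1650]
  250 → disc 4  [load 700/1650]
  250 → disc 4  [load 950/1650]
  250 → disc 4  [load 1200/1650]
  200 → disc 4  [load 1400/1650]
  200 → disc 4  [load 1600/1650]
4 discs opened.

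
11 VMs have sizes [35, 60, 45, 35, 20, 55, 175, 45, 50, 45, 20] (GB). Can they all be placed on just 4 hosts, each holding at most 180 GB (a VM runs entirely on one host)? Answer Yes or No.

A valid assignment using 4 hosts:
  host 1: 175 = 175
  host 2: 60 + 55 + 50 = 165
  host 3: 45 + 45 + 45 + 35 = 170
  host 4: 35 + 20 + 20 = 75
Every load is within 180 GB, so 4 hosts suffice.

Yes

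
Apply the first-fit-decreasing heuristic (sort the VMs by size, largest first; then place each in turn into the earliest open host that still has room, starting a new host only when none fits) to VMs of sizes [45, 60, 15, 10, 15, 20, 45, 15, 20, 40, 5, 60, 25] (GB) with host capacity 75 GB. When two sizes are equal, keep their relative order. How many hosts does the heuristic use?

5

Sorted descending: 60, 60, 45, 45, 40, 25, 20, 20, 15, 15, 15, 10, 5.
  60 → host 1 (new)  [load 60/75]
  60 → host 2 (new)  [load 60/75]
  45 → host 3 (new)  [load 45/75]
  45 → host 4 (new)  [load 45/75]
  40 → host 5 (new)  [load 40/75]
  25 → host 3  [load 70/75]
  20 → host 4  [load 65/75]
  20 → host 5  [load 60/75]
  15 → host 1  [load 75/75]
  15 → host 2  [load 75/75]
  15 → host 5  [load 75/75]
  10 → host 4  [load 75/75]
  5 → host 3  [load 75/75]
5 hosts opened.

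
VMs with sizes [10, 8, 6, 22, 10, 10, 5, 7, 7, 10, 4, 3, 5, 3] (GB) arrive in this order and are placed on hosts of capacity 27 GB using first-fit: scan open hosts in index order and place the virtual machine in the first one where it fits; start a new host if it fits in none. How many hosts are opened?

  10 → host 1 (new)  [load 10/27]
  8 → host 1  [load 18/27]
  6 → host 1  [load 24/27]
  22 → host 2 (new)  [load 22/27]
  10 → host 3 (new)  [load 10/27]
  10 → host 3  [load 20/27]
  5 → host 2  [load 27/27]
  7 → host 3  [load 27/27]
  7 → host 4 (new)  [load 7/27]
  10 → host 4  [load 17/27]
  4 → host 4  [load 21/27]
  3 → host 1  [load 27/27]
  5 → host 4  [load 26/27]
  3 → host 5 (new)  [load 3/27]
5 hosts opened.

5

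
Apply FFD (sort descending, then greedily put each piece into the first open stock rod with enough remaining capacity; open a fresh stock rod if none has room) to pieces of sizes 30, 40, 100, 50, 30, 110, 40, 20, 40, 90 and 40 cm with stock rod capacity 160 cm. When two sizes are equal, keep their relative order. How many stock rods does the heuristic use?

Sorted descending: 110, 100, 90, 50, 40, 40, 40, 40, 30, 30, 20.
  110 → stock rod 1 (new)  [load 110/160]
  100 → stock rod 2 (new)  [load 100/160]
  90 → stock rod 3 (new)  [load 90/160]
  50 → stock rod 1  [load 160/160]
  40 → stock rod 2  [load 140/160]
  40 → stock rod 3  [load 130/160]
  40 → stock rod 4 (new)  [load 40/160]
  40 → stock rod 4  [load 80/160]
  30 → stock rod 3  [load 160/160]
  30 → stock rod 4  [load 110/160]
  20 → stock rod 2  [load 160/160]
4 stock rods opened.

4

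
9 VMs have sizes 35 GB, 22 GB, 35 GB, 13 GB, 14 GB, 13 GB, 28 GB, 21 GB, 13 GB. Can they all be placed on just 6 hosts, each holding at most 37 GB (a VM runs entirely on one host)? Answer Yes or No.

A valid assignment using 6 hosts:
  host 1: 35 = 35
  host 2: 35 = 35
  host 3: 28 = 28
  host 4: 22 + 14 = 36
  host 5: 21 + 13 = 34
  host 6: 13 + 13 = 26
Every load is within 37 GB, so 6 hosts suffice.

Yes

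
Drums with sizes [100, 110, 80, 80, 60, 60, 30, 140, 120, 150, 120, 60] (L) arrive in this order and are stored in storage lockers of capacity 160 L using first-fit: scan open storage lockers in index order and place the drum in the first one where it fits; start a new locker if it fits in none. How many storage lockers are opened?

  100 → locker 1 (new)  [load 100/160]
  110 → locker 2 (new)  [load 110/160]
  80 → locker 3 (new)  [load 80/160]
  80 → locker 3  [load 160/160]
  60 → locker 1  [load 160/160]
  60 → locker 4 (new)  [load 60/160]
  30 → locker 2  [load 140/160]
  140 → locker 5 (new)  [load 140/160]
  120 → locker 6 (new)  [load 120/160]
  150 → locker 7 (new)  [load 150/160]
  120 → locker 8 (new)  [load 120/160]
  60 → locker 4  [load 120/160]
8 storage lockers opened.

8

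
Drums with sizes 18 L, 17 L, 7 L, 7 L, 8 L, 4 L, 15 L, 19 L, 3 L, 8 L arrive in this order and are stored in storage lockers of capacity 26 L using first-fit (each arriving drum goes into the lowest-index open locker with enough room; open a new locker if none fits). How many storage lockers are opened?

  18 → locker 1 (new)  [load 18/26]
  17 → locker 2 (new)  [load 17/26]
  7 → locker 1  [load 25/26]
  7 → locker 2  [load 24/26]
  8 → locker 3 (new)  [load 8/26]
  4 → locker 3  [load 12/26]
  15 → locker 4 (new)  [load 15/26]
  19 → locker 5 (new)  [load 19/26]
  3 → locker 3  [load 15/26]
  8 → locker 3  [load 23/26]
5 storage lockers opened.

5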